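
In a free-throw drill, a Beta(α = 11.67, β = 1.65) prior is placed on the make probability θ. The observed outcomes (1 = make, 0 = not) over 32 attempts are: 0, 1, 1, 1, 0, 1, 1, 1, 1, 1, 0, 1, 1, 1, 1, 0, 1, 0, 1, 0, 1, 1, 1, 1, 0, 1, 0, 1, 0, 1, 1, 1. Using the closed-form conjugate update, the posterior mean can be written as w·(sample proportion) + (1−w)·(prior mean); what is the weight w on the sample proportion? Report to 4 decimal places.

0.7061

The Beta prior is conjugate to a Binomial/Bernoulli likelihood; the update adds successes to α and failures to β.
Posterior mean = (α₀+k)/(α₀+β₀+n) = [n/(α₀+β₀+n)]·(k/n) + [(α₀+β₀)/(α₀+β₀+n)]·α₀/(α₀+β₀), so only n and the prior enter the weight.
The weight on the data is w = n/(α₀+β₀+n) = 32/(11.67+1.65+32) = 32/45.32 = 0.7061.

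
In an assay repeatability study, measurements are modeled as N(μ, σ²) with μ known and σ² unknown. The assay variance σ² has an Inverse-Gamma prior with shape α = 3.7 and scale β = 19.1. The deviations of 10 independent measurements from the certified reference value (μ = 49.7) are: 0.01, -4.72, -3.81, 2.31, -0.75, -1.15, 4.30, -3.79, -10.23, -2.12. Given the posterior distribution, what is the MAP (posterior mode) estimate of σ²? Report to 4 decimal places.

11.5576

With known mean μ and an Inverse-Gamma(α, β) prior on σ², the Normal likelihood is conjugate: posterior is Inv-Gamma(α + n/2, β + Σ(xᵢ−μ)²/2).
Σ(xᵢ−μ)² = (0.01)² + (-4.72)² + (-3.81)² + (2.31)² + (-0.75)² + (-1.15)² + (4.30)² + (-3.79)² + (-10.23)² + (-2.12)² = 186.0171.
Posterior: Inv-Gamma(3.7 + 10/2, 19.1 + 186.0171/2) = Inv-Gamma(8.70, 112.10855).
Mode = β/(α+1) = 112.10855/9.70 = 11.5576.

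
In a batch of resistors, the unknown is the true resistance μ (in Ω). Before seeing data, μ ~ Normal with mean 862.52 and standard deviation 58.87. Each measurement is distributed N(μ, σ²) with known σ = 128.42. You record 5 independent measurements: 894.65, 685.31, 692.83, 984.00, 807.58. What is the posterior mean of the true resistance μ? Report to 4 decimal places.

837.0829

For Normal data with known variance σ², a Normal(μ₀, σ₀²) prior on μ is conjugate. Posterior precision = 1/σ₀² + n/σ²; posterior mean is the precision-weighted average of μ₀ and x̄.
Σxᵢ = 894.65 + 685.31 + 692.83 + 984.00 + 807.58 = 4064.37, so n·x̄ = 4064.37.
σ₀² = 58.87² = 3465.6769, σ² = 128.42² = 16491.6964; σ² + n·σ₀² = 16491.6964 + 5·3465.6769 = 33820.0809.
Posterior mean = (μ₀/σ₀² + n·x̄/σ²)/(1/σ₀² + n/σ²) = (σ²·μ₀ + σ₀²·n·x̄)/(σ² + n·σ₀²) = (16491.6964·862.52 + 3465.6769·4064.37)/33820.0809 = 28310211.200981/33820.0809 = 837.0829.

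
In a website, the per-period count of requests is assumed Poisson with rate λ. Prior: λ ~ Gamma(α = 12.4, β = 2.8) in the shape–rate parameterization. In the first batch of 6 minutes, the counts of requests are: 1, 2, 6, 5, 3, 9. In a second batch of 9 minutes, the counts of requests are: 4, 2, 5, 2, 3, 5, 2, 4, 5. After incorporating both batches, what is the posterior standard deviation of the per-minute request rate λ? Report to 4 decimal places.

With a Gamma(shape α, rate β) prior, the Poisson likelihood is conjugate: the posterior is Gamma(α + ΣXᵢ, β + n).
Batch 1: sum of counts S = 26 over n = 6 minutes.
After batch 1: Gamma(α+S, β+n) = Gamma(12.4+26, 2.8+6) = Gamma(38.4, 8.8).
Batch 2: sum of counts S = 32 over n = 9 minutes.
After batch 2: Gamma(α+S, β+n) = Gamma(38.4+32, 8.8+9) = Gamma(70.4, 17.8).
SD = √α/β = √70.4/17.8 = 0.4714.

0.4714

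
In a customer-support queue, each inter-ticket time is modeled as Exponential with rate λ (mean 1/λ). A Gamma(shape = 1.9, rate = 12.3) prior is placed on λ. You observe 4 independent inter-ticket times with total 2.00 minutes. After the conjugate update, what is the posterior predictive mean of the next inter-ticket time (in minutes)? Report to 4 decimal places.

With a Gamma(shape α, rate β) prior on the exponential rate λ, the posterior after n observations with total T = Σxᵢ is Gamma(α+n, β+T).
Posterior: Gamma(1.9+4, 12.3+2.00) = Gamma(5.9, 14.30).
The predictive distribution for the next observation is Lomax; its mean is β/(α−1) = 14.30/4.9 = 2.9184.

2.9184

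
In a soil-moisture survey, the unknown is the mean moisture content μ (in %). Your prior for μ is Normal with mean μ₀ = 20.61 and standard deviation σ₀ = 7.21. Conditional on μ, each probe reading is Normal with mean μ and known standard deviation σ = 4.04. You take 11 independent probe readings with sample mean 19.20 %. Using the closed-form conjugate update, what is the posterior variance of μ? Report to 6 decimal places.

1.442606

For Normal data with known variance σ², a Normal(μ₀, σ₀²) prior on μ is conjugate. Posterior precision = 1/σ₀² + n/σ²; posterior mean is the precision-weighted average of μ₀ and x̄.
σ₀² = 7.21² = 51.9841, σ² = 4.04² = 16.3216; σ² + n·σ₀² = 16.3216 + 11·51.9841 = 588.1467.
Posterior precision = 1/σ₀² + n/σ² = 1/51.9841 + 11/16.3216 = (σ² + n·σ₀²)/(σ₀²σ²) = 588.1467/(51.9841·16.3216); posterior variance σₙ² = σ₀²σ²/(σ² + n·σ₀²) = 51.9841·16.3216/588.1467 = 1.442606.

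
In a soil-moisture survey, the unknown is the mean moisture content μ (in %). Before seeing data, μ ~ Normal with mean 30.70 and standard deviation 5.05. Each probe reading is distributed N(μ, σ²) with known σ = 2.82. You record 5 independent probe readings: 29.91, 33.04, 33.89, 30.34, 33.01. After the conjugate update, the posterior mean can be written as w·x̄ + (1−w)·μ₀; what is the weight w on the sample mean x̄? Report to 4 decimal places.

0.9413

For Normal data with known variance σ², a Normal(μ₀, σ₀²) prior on μ is conjugate. Posterior precision = 1/σ₀² + n/σ²; posterior mean is the precision-weighted average of μ₀ and x̄.
σ₀² = 5.05² = 25.5025, σ² = 2.82² = 7.9524. Prior precision 1/σ₀² = 1/25.5025; data precision n/σ² = 5/7.9524.
w = (n/σ²)/(1/σ₀² + n/σ²) = n·σ₀²/(σ² + n·σ₀²) = 5·25.5025/(7.9524 + 5·25.5025) = 127.5125/135.4649 = 0.9413.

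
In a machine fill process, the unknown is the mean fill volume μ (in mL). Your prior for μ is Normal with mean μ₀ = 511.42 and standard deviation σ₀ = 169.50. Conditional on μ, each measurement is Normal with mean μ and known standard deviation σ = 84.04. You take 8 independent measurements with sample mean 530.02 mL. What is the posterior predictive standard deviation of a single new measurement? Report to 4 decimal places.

88.9901

For Normal data with known variance σ², a Normal(μ₀, σ₀²) prior on μ is conjugate. Posterior precision = 1/σ₀² + n/σ²; posterior mean is the precision-weighted average of μ₀ and x̄.
σ₀² = 169.50² = 28730.25, σ² = 84.04² = 7062.7216; σ² + n·σ₀² = 7062.7216 + 8·28730.25 = 236904.7216.
Posterior precision = 1/σ₀² + n/σ² = 1/28730.25 + 8/7062.7216 = (σ² + n·σ₀²)/(σ₀²σ²) = 236904.7216/(28730.25·7062.7216); posterior variance σₙ² = σ₀²σ²/(σ² + n·σ₀²) = 28730.25·7062.7216/236904.7216 = 856.520528.
Predictive variance for one new observation = σₙ² + σ² = 28730.25·7062.7216/236904.7216 + 7062.7216 = σ²·(σ₀² + 236904.7216)/236904.7216 = 7062.7216·265634.9716/236904.7216 = 7919.242128; SD = √(7062.7216·265634.9716/236904.7216) = 88.9901.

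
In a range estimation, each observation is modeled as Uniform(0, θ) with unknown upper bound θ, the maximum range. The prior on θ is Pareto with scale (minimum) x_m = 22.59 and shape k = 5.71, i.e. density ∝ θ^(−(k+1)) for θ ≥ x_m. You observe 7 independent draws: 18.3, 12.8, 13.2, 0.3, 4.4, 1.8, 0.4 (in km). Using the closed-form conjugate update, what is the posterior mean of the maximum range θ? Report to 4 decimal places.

A Pareto(scale x_m, shape k) prior on the upper bound θ of Uniform(0, θ) is conjugate: posterior is Pareto(max(x_m, max xᵢ), k + n).
Sample maximum = 18.3; prior scale x_m = 22.59 → posterior scale = max = 22.59.
Posterior shape = 5.71 + 7 = 12.71.
E[θ|data] = k·x_m/(k−1) = 12.71·22.59/11.71 = 24.5191.

24.5191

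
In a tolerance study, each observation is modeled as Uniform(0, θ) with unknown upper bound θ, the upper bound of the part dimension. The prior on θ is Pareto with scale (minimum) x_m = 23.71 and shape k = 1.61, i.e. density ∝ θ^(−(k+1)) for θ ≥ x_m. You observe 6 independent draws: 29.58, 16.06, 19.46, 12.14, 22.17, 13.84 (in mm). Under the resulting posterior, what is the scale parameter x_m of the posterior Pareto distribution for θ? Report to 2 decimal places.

A Pareto(scale x_m, shape k) prior on the upper bound θ of Uniform(0, θ) is conjugate: posterior is Pareto(max(x_m, max xᵢ), k + n).
Sample maximum = 29.58; prior scale x_m = 23.71 → posterior scale = max = 29.58.
Posterior shape = 1.61 + 6 = 7.61.
Posterior scale x_m = 29.58.

29.58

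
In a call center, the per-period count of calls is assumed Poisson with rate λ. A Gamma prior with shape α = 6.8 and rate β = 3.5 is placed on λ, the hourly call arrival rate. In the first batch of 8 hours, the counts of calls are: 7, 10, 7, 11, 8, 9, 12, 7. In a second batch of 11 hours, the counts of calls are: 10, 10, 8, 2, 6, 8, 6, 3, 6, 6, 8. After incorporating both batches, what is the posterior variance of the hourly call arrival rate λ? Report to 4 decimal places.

With a Gamma(shape α, rate β) prior, the Poisson likelihood is conjugate: the posterior is Gamma(α + ΣXᵢ, β + n).
Batch 1: sum of counts S = 71 over n = 8 hours.
After batch 1: Gamma(α+S, β+n) = Gamma(6.8+71, 3.5+8) = Gamma(77.8, 11.5).
Batch 2: sum of counts S = 73 over n = 11 hours.
After batch 2: Gamma(α+S, β+n) = Gamma(77.8+73, 11.5+11) = Gamma(150.8, 22.5).
Var = α/β² = 150.8/22.5² = 0.2979.

0.2979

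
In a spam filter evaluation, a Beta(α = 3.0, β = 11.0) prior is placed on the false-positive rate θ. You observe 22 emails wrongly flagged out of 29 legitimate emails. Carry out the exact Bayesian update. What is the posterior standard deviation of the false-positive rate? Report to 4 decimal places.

The Beta prior is conjugate to a Binomial/Bernoulli likelihood; the update adds successes to α and failures to β.
Posterior: Beta(α+k, β+n−k) = Beta(3.0+22, 11.0+7) = Beta(25.0, 18.0).
Var = αβ/((α+β)²(α+β+1)) = 25.0·18.0/(43.0²·44.0) = 0.00553125; SD = √0.00553125 = 0.0744.

0.0744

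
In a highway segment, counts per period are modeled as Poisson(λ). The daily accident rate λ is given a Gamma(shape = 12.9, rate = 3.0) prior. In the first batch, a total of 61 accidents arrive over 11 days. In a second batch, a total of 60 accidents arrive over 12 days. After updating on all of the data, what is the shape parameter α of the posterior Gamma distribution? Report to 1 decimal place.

133.9

With a Gamma(shape α, rate β) prior, the Poisson likelihood is conjugate: the posterior is Gamma(α + ΣXᵢ, β + n).
After batch 1: Gamma(α+S, β+n) = Gamma(12.9+61, 3.0+11) = Gamma(73.9, 14.0).
After batch 2: Gamma(α+S, β+n) = Gamma(73.9+60, 14.0+12) = Gamma(133.9, 26.0).
Posterior α = 133.9.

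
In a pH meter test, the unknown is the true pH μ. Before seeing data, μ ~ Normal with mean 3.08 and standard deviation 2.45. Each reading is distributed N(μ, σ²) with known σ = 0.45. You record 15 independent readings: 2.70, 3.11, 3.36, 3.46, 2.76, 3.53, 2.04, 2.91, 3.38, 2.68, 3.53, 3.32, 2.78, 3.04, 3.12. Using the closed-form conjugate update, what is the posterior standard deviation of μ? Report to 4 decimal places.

For Normal data with known variance σ², a Normal(μ₀, σ₀²) prior on μ is conjugate. Posterior precision = 1/σ₀² + n/σ²; posterior mean is the precision-weighted average of μ₀ and x̄.
σ₀² = 2.45² = 6.0025, σ² = 0.45² = 0.2025; σ² + n·σ₀² = 0.2025 + 15·6.0025 = 90.24.
Posterior precision = 1/σ₀² + n/σ² = 1/6.0025 + 15/0.2025 = (σ² + n·σ₀²)/(σ₀²σ²) = 90.24/(6.0025·0.2025); posterior variance σₙ² = σ₀²σ²/(σ² + n·σ₀²) = 6.0025·0.2025/90.24 = 0.013470.
Posterior SD = √σₙ² = √(6.0025·0.2025/90.24) = 0.1161.

0.1161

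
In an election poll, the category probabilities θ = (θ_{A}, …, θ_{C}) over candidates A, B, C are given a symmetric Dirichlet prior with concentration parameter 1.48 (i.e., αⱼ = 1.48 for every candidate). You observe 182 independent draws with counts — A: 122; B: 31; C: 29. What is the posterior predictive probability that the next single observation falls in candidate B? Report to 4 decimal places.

0.1742

The Dirichlet prior is conjugate to the Multinomial likelihood: each posterior αⱼ = prior αⱼ + observed count nⱼ.
Posterior concentration: (123.48, 32.48, 30.48), total = 186.44.
P(next = B | data) = α_{B}/Σα = 0.1742.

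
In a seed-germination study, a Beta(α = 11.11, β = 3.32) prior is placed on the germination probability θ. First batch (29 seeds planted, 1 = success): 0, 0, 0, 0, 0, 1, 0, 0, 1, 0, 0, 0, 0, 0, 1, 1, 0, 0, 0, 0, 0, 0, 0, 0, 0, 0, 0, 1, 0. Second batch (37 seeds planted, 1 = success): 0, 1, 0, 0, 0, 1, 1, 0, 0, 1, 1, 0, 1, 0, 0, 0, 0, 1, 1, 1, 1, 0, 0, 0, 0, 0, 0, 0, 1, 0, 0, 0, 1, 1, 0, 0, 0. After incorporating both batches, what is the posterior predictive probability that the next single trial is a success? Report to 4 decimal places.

0.3619

The Beta prior is conjugate to a Binomial/Bernoulli likelihood; the update adds successes to α and failures to β.
After batch 1: Beta(11.11+5, 3.32+24) = Beta(16.11, 27.32).
After batch 2: Beta(16.11+13, 27.32+24) = Beta(29.11, 51.32).
For a single future Bernoulli trial, P(success | data) = α/(α+β) = 0.3619.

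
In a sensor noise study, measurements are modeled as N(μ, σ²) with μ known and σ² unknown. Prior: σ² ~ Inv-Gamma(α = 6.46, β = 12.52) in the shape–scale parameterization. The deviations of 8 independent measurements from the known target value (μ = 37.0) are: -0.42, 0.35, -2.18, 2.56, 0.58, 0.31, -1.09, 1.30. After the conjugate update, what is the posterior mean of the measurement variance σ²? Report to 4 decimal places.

2.1118

With known mean μ and an Inverse-Gamma(α, β) prior on σ², the Normal likelihood is conjugate: posterior is Inv-Gamma(α + n/2, β + Σ(xᵢ−μ)²/2).
Σ(xᵢ−μ)² = (-0.42)² + (0.35)² + (-2.18)² + (2.56)² + (0.58)² + (0.31)² + (-1.09)² + (1.30)² = 14.9155.
Posterior: Inv-Gamma(6.46 + 8/2, 12.52 + 14.9155/2) = Inv-Gamma(10.46, 19.97775).
E[σ²|data] = β/(α−1) = 19.97775/9.46 = 2.1118.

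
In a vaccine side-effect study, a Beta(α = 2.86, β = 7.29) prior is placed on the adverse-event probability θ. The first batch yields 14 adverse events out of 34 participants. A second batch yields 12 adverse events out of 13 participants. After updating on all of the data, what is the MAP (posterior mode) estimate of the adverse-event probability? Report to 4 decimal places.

0.5052

The Beta prior is conjugate to a Binomial/Bernoulli likelihood; the update adds successes to α and failures to β.
After batch 1: Beta(2.86+14, 7.29+20) = Beta(16.86, 27.29).
After batch 2: Beta(16.86+12, 27.29+1) = Beta(28.86, 28.29).
Mode of Beta(a,b) for a,b>1 is (a−1)/(a+b−2) = 27.86/55.15 = 0.5052.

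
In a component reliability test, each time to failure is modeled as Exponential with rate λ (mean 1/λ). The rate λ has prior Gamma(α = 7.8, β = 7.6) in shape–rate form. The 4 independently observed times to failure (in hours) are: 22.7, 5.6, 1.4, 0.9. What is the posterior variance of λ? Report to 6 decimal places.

0.008086

With a Gamma(shape α, rate β) prior on the exponential rate λ, the posterior after n observations with total T = Σxᵢ is Gamma(α+n, β+T).
Sum of observations T = 30.6 hours; n = 4.
Posterior: Gamma(7.8+4, 7.6+30.6) = Gamma(11.8, 38.2).
Var = α/β² = 0.008086.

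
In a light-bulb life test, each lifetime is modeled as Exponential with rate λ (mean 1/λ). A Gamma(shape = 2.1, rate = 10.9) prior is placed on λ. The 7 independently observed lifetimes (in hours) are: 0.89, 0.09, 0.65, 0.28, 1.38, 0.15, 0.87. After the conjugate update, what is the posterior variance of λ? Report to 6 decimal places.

With a Gamma(shape α, rate β) prior on the exponential rate λ, the posterior after n observations with total T = Σxᵢ is Gamma(α+n, β+T).
Sum of observations T = 4.31 hours; n = 7.
Posterior: Gamma(2.1+7, 10.9+4.31) = Gamma(9.1, 15.21).
Var = α/β² = 0.039335.

0.039335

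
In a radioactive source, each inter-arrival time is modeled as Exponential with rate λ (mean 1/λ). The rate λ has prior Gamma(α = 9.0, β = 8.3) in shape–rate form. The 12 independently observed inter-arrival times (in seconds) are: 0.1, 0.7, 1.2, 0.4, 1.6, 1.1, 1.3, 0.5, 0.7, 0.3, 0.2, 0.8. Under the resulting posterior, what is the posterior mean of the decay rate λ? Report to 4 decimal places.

With a Gamma(shape α, rate β) prior on the exponential rate λ, the posterior after n observations with total T = Σxᵢ is Gamma(α+n, β+T).
Sum of observations T = 8.9 seconds; n = 12.
Posterior: Gamma(9.0+12, 8.3+8.9) = Gamma(21.0, 17.2).
Posterior mean of λ = α/β = 21.0/17.2 = 1.2209.

1.2209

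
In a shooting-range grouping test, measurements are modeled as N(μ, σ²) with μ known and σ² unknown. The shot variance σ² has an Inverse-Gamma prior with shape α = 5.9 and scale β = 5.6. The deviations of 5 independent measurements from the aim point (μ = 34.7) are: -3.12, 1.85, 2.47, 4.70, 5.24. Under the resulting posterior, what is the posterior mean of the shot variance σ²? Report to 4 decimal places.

5.4058

With known mean μ and an Inverse-Gamma(α, β) prior on σ², the Normal likelihood is conjugate: posterior is Inv-Gamma(α + n/2, β + Σ(xᵢ−μ)²/2).
Σ(xᵢ−μ)² = (-3.12)² + (1.85)² + (2.47)² + (4.70)² + (5.24)² = 68.8054.
Posterior: Inv-Gamma(5.9 + 5/2, 5.6 + 68.8054/2) = Inv-Gamma(8.40, 40.00270).
E[σ²|data] = β/(α−1) = 40.00270/7.40 = 5.4058.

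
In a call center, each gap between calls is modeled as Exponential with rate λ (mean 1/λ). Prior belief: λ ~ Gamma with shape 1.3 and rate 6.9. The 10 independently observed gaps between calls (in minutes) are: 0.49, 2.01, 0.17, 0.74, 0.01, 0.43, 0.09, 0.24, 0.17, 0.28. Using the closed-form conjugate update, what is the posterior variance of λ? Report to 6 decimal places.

With a Gamma(shape α, rate β) prior on the exponential rate λ, the posterior after n observations with total T = Σxᵢ is Gamma(α+n, β+T).
Sum of observations T = 4.63 minutes; n = 10.
Posterior: Gamma(1.3+10, 6.9+4.63) = Gamma(11.3, 11.53).
Var = α/β² = 0.085000.

0.085000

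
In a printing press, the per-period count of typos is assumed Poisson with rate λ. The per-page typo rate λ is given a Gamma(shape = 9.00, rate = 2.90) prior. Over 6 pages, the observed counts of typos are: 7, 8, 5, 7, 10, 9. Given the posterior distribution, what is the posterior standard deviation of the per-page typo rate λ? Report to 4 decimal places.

0.8333

With a Gamma(shape α, rate β) prior, the Poisson likelihood is conjugate: the posterior is Gamma(α + ΣXᵢ, β + n).
Sum of counts S = 46 over n = 6 pages.
Posterior: Gamma(α+S, β+n) = Gamma(9.00+46, 2.90+6) = Gamma(55.00, 8.90).
SD = √α/β = √55.00/8.90 = 0.8333.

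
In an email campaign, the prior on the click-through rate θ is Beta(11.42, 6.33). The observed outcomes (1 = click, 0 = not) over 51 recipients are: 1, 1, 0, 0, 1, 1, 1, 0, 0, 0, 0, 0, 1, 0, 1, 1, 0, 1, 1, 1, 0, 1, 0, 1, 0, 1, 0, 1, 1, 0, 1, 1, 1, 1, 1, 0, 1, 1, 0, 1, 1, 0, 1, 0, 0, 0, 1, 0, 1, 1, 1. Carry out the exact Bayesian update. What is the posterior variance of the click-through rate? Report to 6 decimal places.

0.003434

The Beta prior is conjugate to a Binomial/Bernoulli likelihood; the update adds successes to α and failures to β.
Posterior: Beta(α+k, β+n−k) = Beta(11.42+30, 6.33+21) = Beta(41.42, 27.33).
Var = αβ/((α+β)²(α+β+1)) = 41.42·27.33/(68.75²·69.75) = 0.003434.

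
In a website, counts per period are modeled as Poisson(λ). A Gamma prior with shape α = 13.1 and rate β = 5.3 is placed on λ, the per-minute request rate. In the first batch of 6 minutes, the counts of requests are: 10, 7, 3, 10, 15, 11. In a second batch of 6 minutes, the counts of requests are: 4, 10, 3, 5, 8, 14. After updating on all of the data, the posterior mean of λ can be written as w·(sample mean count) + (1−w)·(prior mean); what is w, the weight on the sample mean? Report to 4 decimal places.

0.6936

With a Gamma(shape α, rate β) prior, the Poisson likelihood is conjugate: the posterior is Gamma(α + ΣXᵢ, β + n).
Total number of minutes: n = 6 + 6 = 12.
Posterior mean = (α₀+S)/(β₀+n) = [n/(β₀+n)]·(S/n) + [β₀/(β₀+n)]·(α₀/β₀), so only n and β₀ enter the weight.
Weight on data w = n/(β₀+n) = 12/(5.3+12) = 12/17.3 = 0.6936.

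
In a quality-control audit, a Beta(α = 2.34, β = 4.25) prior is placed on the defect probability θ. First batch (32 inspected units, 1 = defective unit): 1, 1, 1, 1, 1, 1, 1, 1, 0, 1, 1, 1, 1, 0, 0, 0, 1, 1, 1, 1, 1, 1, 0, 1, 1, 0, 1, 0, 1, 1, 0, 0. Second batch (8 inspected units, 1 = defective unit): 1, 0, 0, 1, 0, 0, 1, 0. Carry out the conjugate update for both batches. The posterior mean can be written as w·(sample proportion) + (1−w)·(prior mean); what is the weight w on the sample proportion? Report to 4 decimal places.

The Beta prior is conjugate to a Binomial/Bernoulli likelihood; the update adds successes to α and failures to β.
Total number of inspected units: n = 32 + 8 = 40.
Posterior mean = (α₀+k)/(α₀+β₀+n) = [n/(α₀+β₀+n)]·(k/n) + [(α₀+β₀)/(α₀+β₀+n)]·α₀/(α₀+β₀), so only n and the prior enter the weight.
The weight on the data is w = n/(α₀+β₀+n) = 40/(2.34+4.25+40) = 40/46.59 = 0.8586.

0.8586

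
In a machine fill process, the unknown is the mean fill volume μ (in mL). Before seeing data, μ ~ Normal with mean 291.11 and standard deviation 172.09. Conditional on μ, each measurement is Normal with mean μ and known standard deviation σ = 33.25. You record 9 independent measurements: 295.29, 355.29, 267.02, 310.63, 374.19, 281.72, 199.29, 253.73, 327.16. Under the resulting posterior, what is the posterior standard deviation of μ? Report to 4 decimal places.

11.0604

For Normal data with known variance σ², a Normal(μ₀, σ₀²) prior on μ is conjugate. Posterior precision = 1/σ₀² + n/σ²; posterior mean is the precision-weighted average of μ₀ and x̄.
σ₀² = 172.09² = 29614.9681, σ² = 33.25² = 1105.5625; σ² + n·σ₀² = 1105.5625 + 9·29614.9681 = 267640.2754.
Posterior precision = 1/σ₀² + n/σ² = 1/29614.9681 + 9/1105.5625 = (σ² + n·σ₀²)/(σ₀²σ²) = 267640.2754/(29614.9681·1105.5625); posterior variance σₙ² = σ₀²σ²/(σ² + n·σ₀²) = 29614.9681·1105.5625/267640.2754 = 122.332852.
Posterior SD = √σₙ² = √(29614.9681·1105.5625/267640.2754) = 11.0604.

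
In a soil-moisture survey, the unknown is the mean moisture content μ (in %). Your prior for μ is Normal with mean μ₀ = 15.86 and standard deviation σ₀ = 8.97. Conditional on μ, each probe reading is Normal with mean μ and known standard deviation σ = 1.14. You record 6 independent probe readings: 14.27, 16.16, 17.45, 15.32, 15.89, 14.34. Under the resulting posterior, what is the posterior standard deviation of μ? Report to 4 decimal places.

For Normal data with known variance σ², a Normal(μ₀, σ₀²) prior on μ is conjugate. Posterior precision = 1/σ₀² + n/σ²; posterior mean is the precision-weighted average of μ₀ and x̄.
σ₀² = 8.97² = 80.4609, σ² = 1.14² = 1.2996; σ² + n·σ₀² = 1.2996 + 6·80.4609 = 484.065.
Posterior precision = 1/σ₀² + n/σ² = 1/80.4609 + 6/1.2996 = (σ² + n·σ₀²)/(σ₀²σ²) = 484.065/(80.4609·1.2996); posterior variance σₙ² = σ₀²σ²/(σ² + n·σ₀²) = 80.4609·1.2996/484.065 = 0.216018.
Posterior SD = √σₙ² = √(80.4609·1.2996/484.065) = 0.4648.

0.4648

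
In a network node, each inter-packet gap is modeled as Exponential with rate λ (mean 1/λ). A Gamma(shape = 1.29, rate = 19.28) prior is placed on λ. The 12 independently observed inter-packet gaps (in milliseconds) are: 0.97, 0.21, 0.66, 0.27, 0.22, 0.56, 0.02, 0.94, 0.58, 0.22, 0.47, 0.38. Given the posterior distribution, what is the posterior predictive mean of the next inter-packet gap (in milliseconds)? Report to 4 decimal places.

With a Gamma(shape α, rate β) prior on the exponential rate λ, the posterior after n observations with total T = Σxᵢ is Gamma(α+n, β+T).
Sum of observations T = 5.50 milliseconds; n = 12.
Posterior: Gamma(1.29+12, 19.28+5.50) = Gamma(13.29, 24.78).
The predictive distribution for the next observation is Lomax; its mean is β/(α−1) = 24.78/12.29 = 2.0163.

2.0163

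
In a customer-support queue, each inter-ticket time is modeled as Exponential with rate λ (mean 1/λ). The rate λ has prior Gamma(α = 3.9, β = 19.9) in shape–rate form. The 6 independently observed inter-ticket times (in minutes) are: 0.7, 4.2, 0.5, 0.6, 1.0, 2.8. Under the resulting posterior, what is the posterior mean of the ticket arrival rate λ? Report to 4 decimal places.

With a Gamma(shape α, rate β) prior on the exponential rate λ, the posterior after n observations with total T = Σxᵢ is Gamma(α+n, β+T).
Sum of observations T = 9.8 minutes; n = 6.
Posterior: Gamma(3.9+6, 19.9+9.8) = Gamma(9.9, 29.7).
Posterior mean of λ = α/β = 9.9/29.7 = 0.3333.

0.3333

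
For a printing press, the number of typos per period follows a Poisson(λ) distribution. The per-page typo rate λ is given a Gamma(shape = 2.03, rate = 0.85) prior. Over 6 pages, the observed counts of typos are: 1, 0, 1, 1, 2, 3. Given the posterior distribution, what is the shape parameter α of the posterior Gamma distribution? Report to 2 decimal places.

10.03

With a Gamma(shape α, rate β) prior, the Poisson likelihood is conjugate: the posterior is Gamma(α + ΣXᵢ, β + n).
Sum of counts S = 8 over n = 6 pages.
Posterior: Gamma(α+S, β+n) = Gamma(2.03+8, 0.85+6) = Gamma(10.03, 6.85).
Posterior α = 10.03.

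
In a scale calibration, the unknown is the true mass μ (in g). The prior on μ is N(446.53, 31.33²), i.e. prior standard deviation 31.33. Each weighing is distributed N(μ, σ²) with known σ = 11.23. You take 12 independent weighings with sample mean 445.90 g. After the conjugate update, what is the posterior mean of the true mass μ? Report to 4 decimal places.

445.9067

For Normal data with known variance σ², a Normal(μ₀, σ₀²) prior on μ is conjugate. Posterior precision = 1/σ₀² + n/σ²; posterior mean is the precision-weighted average of μ₀ and x̄.
n·x̄ = 12·445.90 = 5350.8.
σ₀² = 31.33² = 981.5689, σ² = 11.23² = 126.1129; σ² + n·σ₀² = 126.1129 + 12·981.5689 = 11904.9397.
Posterior mean = (μ₀/σ₀² + n·x̄/σ²)/(1/σ₀² + n/σ²) = (σ²·μ₀ + σ₀²·n·x̄)/(σ² + n·σ₀²) = (126.1129·446.53 + 981.5689·5350.8)/11904.9397 = 5308492.063357/11904.9397 = 445.9067.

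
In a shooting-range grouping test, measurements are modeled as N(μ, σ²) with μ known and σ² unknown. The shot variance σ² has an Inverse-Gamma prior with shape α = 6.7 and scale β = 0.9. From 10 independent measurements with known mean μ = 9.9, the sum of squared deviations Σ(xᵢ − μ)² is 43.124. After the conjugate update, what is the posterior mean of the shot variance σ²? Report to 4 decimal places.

2.0993

With known mean μ and an Inverse-Gamma(α, β) prior on σ², the Normal likelihood is conjugate: posterior is Inv-Gamma(α + n/2, β + Σ(xᵢ−μ)²/2).
Posterior: Inv-Gamma(6.7 + 10/2, 0.9 + 43.124/2) = Inv-Gamma(11.70, 22.4620).
E[σ²|data] = β/(α−1) = 22.4620/10.70 = 2.0993.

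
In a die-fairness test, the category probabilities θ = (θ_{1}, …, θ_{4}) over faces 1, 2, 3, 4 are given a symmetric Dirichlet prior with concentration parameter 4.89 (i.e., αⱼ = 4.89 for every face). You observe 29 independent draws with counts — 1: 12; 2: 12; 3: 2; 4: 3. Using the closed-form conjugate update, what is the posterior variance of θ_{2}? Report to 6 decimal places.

The Dirichlet prior is conjugate to the Multinomial likelihood: each posterior αⱼ = prior αⱼ + observed count nⱼ.
Posterior concentration: (16.89, 16.89, 6.89, 7.89), total = 48.56.
Var[θ_j] = α_j(Σα−α_j)/((Σα)²(Σα+1)) = 16.89·31.67/(48.56²·49.56) = 0.004577.

0.004577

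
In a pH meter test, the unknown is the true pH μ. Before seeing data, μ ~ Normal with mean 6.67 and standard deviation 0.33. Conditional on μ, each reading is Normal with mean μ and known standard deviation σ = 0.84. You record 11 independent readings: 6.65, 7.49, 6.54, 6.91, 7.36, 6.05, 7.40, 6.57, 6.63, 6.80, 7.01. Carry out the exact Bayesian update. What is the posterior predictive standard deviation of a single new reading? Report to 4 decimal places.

0.8637

For Normal data with known variance σ², a Normal(μ₀, σ₀²) prior on μ is conjugate. Posterior precision = 1/σ₀² + n/σ²; posterior mean is the precision-weighted average of μ₀ and x̄.
σ₀² = 0.33² = 0.1089, σ² = 0.84² = 0.7056; σ² + n·σ₀² = 0.7056 + 11·0.1089 = 1.9035.
Posterior precision = 1/σ₀² + n/σ² = 1/0.1089 + 11/0.7056 = (σ² + n·σ₀²)/(σ₀²σ²) = 1.9035/(0.1089·0.7056); posterior variance σₙ² = σ₀²σ²/(σ² + n·σ₀²) = 0.1089·0.7056/1.9035 = 0.040368.
Predictive variance for one new observation = σₙ² + σ² = 0.1089·0.7056/1.9035 + 0.7056 = σ²·(σ₀² + 1.9035)/1.9035 = 0.7056·2.0124/1.9035 = 0.745968; SD = √(0.7056·2.0124/1.9035) = 0.8637.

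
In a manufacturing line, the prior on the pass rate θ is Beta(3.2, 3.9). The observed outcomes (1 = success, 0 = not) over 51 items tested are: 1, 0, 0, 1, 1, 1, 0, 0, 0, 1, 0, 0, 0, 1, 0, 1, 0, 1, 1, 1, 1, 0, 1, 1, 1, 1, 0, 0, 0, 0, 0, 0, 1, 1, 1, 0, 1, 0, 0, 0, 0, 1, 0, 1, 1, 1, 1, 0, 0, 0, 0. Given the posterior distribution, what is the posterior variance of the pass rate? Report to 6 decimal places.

The Beta prior is conjugate to a Binomial/Bernoulli likelihood; the update adds successes to α and failures to β.
Posterior: Beta(α+k, β+n−k) = Beta(3.2+24, 3.9+27) = Beta(27.2, 30.9).
Var = αβ/((α+β)²(α+β+1)) = 27.2·30.9/(58.1²·59.1) = 0.004213.

0.004213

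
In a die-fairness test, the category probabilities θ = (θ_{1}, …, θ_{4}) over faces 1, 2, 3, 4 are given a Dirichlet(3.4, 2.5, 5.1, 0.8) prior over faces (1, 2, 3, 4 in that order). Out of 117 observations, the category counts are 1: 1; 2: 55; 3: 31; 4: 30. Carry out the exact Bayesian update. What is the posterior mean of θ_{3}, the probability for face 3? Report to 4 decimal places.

The Dirichlet prior is conjugate to the Multinomial likelihood: each posterior αⱼ = prior αⱼ + observed count nⱼ.
Posterior concentration: (4.4, 57.5, 36.1, 30.8), total = 128.8.
E[θ_{3}|data] = α_{3}/Σα = 36.1/128.8 = 0.2803.

0.2803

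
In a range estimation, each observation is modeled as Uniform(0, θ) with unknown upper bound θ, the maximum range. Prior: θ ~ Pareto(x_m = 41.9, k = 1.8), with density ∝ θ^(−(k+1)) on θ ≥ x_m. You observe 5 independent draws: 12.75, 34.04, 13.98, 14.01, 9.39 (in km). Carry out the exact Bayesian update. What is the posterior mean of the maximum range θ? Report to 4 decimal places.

A Pareto(scale x_m, shape k) prior on the upper bound θ of Uniform(0, θ) is conjugate: posterior is Pareto(max(x_m, max xᵢ), k + n).
Sample maximum = 34.04; prior scale x_m = 41.9 → posterior scale = max = 41.90.
Posterior shape = 1.8 + 5 = 6.8.
E[θ|data] = k·x_m/(k−1) = 6.8·41.90/5.8 = 49.1241.

49.1241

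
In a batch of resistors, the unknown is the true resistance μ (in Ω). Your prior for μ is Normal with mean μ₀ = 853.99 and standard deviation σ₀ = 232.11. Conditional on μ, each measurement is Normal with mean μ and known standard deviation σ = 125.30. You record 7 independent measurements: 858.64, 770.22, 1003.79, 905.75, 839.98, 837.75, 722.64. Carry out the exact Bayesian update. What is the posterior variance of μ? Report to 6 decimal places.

For Normal data with known variance σ², a Normal(μ₀, σ₀²) prior on μ is conjugate. Posterior precision = 1/σ₀² + n/σ²; posterior mean is the precision-weighted average of μ₀ and x̄.
σ₀² = 232.11² = 53875.0521, σ² = 125.30² = 15700.09; σ² + n·σ₀² = 15700.09 + 7·53875.0521 = 392825.4547.
Posterior precision = 1/σ₀² + n/σ² = 1/53875.0521 + 7/15700.09 = (σ² + n·σ₀²)/(σ₀²σ²) = 392825.4547/(53875.0521·15700.09); posterior variance σₙ² = σ₀²σ²/(σ² + n·σ₀²) = 53875.0521·15700.09/392825.4547 = 2153.229015.

2153.229015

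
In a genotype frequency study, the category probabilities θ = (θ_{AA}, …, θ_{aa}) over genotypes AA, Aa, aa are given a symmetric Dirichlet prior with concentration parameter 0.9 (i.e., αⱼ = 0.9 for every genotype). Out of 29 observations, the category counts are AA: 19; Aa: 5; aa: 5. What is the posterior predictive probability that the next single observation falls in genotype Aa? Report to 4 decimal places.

0.1861

The Dirichlet prior is conjugate to the Multinomial likelihood: each posterior αⱼ = prior αⱼ + observed count nⱼ.
Posterior concentration: (19.9, 5.9, 5.9), total = 31.7.
P(next = Aa | data) = α_{Aa}/Σα = 0.1861.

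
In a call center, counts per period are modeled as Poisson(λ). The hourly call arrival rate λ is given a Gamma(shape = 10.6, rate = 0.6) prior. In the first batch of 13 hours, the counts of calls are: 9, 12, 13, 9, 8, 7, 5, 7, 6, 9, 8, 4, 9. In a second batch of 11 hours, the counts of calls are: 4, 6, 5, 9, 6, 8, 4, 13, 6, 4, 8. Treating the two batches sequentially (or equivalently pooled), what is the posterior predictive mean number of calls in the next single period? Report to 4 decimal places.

With a Gamma(shape α, rate β) prior, the Poisson likelihood is conjugate: the posterior is Gamma(α + ΣXᵢ, β + n).
Batch 1: sum of counts S = 106 over n = 13 hours.
After batch 1: Gamma(α+S, β+n) = Gamma(10.6+106, 0.6+13) = Gamma(116.6, 13.6).
Batch 2: sum of counts S = 73 over n = 11 hours.
After batch 2: Gamma(α+S, β+n) = Gamma(116.6+73, 13.6+11) = Gamma(189.6, 24.6).
The predictive distribution for one future period is NegBinom with mean α/β = 7.7073.

7.7073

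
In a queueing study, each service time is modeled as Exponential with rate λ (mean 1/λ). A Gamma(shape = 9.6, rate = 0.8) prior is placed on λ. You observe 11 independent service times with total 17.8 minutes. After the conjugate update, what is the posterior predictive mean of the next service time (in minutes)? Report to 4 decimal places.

With a Gamma(shape α, rate β) prior on the exponential rate λ, the posterior after n observations with total T = Σxᵢ is Gamma(α+n, β+T).
Posterior: Gamma(9.6+11, 0.8+17.8) = Gamma(20.6, 18.6).
The predictive distribution for the next observation is Lomax; its mean is β/(α−1) = 18.6/19.6 = 0.9490.

0.9490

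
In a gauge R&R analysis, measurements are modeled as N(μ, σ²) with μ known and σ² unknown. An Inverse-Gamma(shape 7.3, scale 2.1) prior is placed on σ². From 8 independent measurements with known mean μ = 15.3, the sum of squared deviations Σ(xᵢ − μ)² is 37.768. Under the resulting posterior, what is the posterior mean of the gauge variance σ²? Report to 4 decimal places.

With known mean μ and an Inverse-Gamma(α, β) prior on σ², the Normal likelihood is conjugate: posterior is Inv-Gamma(α + n/2, β + Σ(xᵢ−μ)²/2).
Posterior: Inv-Gamma(7.3 + 8/2, 2.1 + 37.768/2) = Inv-Gamma(11.30, 20.9840).
E[σ²|data] = β/(α−1) = 20.9840/10.30 = 2.0373.

2.0373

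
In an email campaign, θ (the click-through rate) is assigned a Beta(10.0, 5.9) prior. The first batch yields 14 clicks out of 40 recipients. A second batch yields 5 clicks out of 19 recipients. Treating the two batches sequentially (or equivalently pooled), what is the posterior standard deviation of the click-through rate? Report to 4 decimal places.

0.0559

The Beta prior is conjugate to a Binomial/Bernoulli likelihood; the update adds successes to α and failures to β.
After batch 1: Beta(10.0+14, 5.9+26) = Beta(24.0, 31.9).
After batch 2: Beta(24.0+5, 31.9+14) = Beta(29.0, 45.9).
Var = αβ/((α+β)²(α+β+1)) = 29.0·45.9/(74.9²·75.9) = 0.00312612; SD = √0.00312612 = 0.0559.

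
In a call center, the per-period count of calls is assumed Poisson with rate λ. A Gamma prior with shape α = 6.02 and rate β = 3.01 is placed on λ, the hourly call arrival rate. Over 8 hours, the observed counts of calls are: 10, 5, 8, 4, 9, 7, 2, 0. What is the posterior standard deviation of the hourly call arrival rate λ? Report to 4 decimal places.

With a Gamma(shape α, rate β) prior, the Poisson likelihood is conjugate: the posterior is Gamma(α + ΣXᵢ, β + n).
Sum of counts S = 45 over n = 8 hours.
Posterior: Gamma(α+S, β+n) = Gamma(6.02+45, 3.01+8) = Gamma(51.02, 11.01).
SD = √α/β = √51.02/11.01 = 0.6488.

0.6488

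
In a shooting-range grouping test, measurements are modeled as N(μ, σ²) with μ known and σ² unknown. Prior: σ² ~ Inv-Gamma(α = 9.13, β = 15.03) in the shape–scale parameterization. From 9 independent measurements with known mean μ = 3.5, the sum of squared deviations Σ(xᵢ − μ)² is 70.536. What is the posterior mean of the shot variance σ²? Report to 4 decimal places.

With known mean μ and an Inverse-Gamma(α, β) prior on σ², the Normal likelihood is conjugate: posterior is Inv-Gamma(α + n/2, β + Σ(xᵢ−μ)²/2).
Posterior: Inv-Gamma(9.13 + 9/2, 15.03 + 70.536/2) = Inv-Gamma(13.63, 50.2980).
E[σ²|data] = β/(α−1) = 50.2980/12.63 = 3.9824.

3.9824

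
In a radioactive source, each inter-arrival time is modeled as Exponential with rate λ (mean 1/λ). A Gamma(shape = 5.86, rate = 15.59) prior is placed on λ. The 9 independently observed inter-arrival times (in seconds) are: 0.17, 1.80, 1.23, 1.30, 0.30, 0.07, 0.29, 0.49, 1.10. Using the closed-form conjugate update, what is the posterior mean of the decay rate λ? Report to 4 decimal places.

With a Gamma(shape α, rate β) prior on the exponential rate λ, the posterior after n observations with total T = Σxᵢ is Gamma(α+n, β+T).
Sum of observations T = 6.75 seconds; n = 9.
Posterior: Gamma(5.86+9, 15.59+6.75) = Gamma(14.86, 22.34).
Posterior mean of λ = α/β = 14.86/22.34 = 0.6652.

0.6652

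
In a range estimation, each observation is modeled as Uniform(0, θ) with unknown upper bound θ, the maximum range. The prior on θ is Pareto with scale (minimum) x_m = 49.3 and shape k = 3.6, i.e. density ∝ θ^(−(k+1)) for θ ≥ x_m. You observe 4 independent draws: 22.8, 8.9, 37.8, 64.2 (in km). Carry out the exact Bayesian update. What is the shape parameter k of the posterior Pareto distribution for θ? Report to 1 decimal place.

7.6

A Pareto(scale x_m, shape k) prior on the upper bound θ of Uniform(0, θ) is conjugate: posterior is Pareto(max(x_m, max xᵢ), k + n).
Sample maximum = 64.2; prior scale x_m = 49.3 → posterior scale = max = 64.2.
Posterior shape = 3.6 + 4 = 7.6.
Posterior shape k = 7.6.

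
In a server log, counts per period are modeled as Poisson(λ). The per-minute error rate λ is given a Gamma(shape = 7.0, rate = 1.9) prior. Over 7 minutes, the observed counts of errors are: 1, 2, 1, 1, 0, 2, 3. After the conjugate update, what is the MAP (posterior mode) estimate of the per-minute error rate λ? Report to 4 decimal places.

1.7978

With a Gamma(shape α, rate β) prior, the Poisson likelihood is conjugate: the posterior is Gamma(α + ΣXᵢ, β + n).
Sum of counts S = 10 over n = 7 minutes.
Posterior: Gamma(α+S, β+n) = Gamma(7.0+10, 1.9+7) = Gamma(17.0, 8.9).
Mode of Gamma(α,β) for α≥1 is (α−1)/β = 16.0/8.9 = 1.7978.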